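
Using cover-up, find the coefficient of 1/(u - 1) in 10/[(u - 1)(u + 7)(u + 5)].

Cover (u - 1), set u=1: 10/[(1 + 7)(1 + 5)] = 5/24


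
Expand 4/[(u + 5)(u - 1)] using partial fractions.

4/(u + 5)(u - 1) = α/(u + 5) + β/(u - 1). α = 4/(-5 - 1) = -2/3, β = 4/(1 + 5) = 2/3
Result: (-2/3)/(u + 5) + (2/3)/(u - 1)


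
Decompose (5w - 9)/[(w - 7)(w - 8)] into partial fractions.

At w=7: P = (5·7 - 9)/(7 - 8) = -26. At w=8: Q = (5·8 - 9)/(8 - 7) = 31
Result: -26/(w - 7) + 31/(w - 8)


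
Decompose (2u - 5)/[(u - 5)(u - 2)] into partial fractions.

At u=5: α = (2·5 - 5)/(5 - 2) = 5/3. At u=2: β = (2·2 - 5)/(2 - 5) = 1/3
Result: (5/3)/(u - 5) + (1/3)/(u - 2)


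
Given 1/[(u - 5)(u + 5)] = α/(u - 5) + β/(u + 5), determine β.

Cover-up at u = -5: β = 1/(-5 - 5) = -1/10


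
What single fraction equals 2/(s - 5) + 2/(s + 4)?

Common denominator (s - 5)(s + 4). Numerator: 2(s + 4) + 2(s - 5) = (2s + 8) + (2s - 10) = 4s - 2
Result: (4s - 2)/[(s - 5)(s + 4)]


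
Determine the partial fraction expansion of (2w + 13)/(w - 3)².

(2w + 13) = α(w - 3) + β. At w = 3: β = 2·3 + 13 = 19. Coeff of w: α = 2
Result: 2/(w - 3) + 19/(w - 3)²


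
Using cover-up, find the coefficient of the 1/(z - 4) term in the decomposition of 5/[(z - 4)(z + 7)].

Cover (z - 4), set z=4: 5/((z + 7) at z=4) = 5/(11) = 5/11


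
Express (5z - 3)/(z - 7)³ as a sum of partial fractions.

(5z - 3) = A(z - 7)² + B(z - 7) + C. At z = 7: C = 5·7 - 3 = 32. Coefficients: A = 0, B = 5
Result: 5/(z - 7)² + 32/(z - 7)³


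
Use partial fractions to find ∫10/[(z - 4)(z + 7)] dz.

Decompose: 10/[(z - 4)(z + 7)] = (10/11)/(z - 4) - (10/11)/(z + 7). Integrate each term: (10/11) ln|(z - 4)| - (10/11) ln|(z + 7)| + C


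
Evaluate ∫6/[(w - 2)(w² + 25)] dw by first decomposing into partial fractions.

Cover-up at w=2: P = 6/(2²+25) = 6/29. Coeff matching: Q = -6/29, R = -12/29. Decomposition: (6/29)/(w - 2) - ((6/29)w + 12/29)/(w² + 25). Integrate: linear → ln, quadratic → (1/2)ln + arctan: (6/29) ln|(w - 2)| - (3/29) ln(w² + 25) - (12/145) arctan(w/5) + C


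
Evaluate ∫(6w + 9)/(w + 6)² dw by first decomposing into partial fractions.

Decompose: P = 6, Q = 6·(-6) + 9 = -27, so (6w + 9)/(w + 6)² = 6/(w + 6) - 27/(w + 6)². Integrate: ∫ P/(w + 6) dw = 6 ln|(w + 6)|; ∫ Q/(w + 6)² dw = 27/(w + 6). Sum: 6 ln|(w + 6)| + 27/(w + 6) + C


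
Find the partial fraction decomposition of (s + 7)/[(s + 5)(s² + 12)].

At s=-5: A = (1·(-5) + 7)/((-5)² + 12) = 2/37. B = -A = -2/37, C = 1 - (-5)·A = 47/37
Result: (2/37)/(s + 5) - ((2/37)s - 47/37)/(s² + 12)


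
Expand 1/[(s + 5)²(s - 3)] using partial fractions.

Cover-up at s=3: R = 1/(3 + 5)² = 1/64. Cover-up at s=-5: Q = 1/(-5 - 3) = -1/8. Comparing s² coeff: P = -R = -1/64
Result: (-1/64)/(s + 5) - (1/8)/(s + 5)² + (1/64)/(s - 3)


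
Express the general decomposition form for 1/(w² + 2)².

Repeated quadratic factor: (Aw + B)/(w² + 2) + (Cw + D)/(w² + 2)²


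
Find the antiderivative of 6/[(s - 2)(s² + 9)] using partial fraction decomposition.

Cover-up at s=2: α = 6/(2²+9) = 6/13. Coeff matching: β = -6/13, γ = -12/13. Decomposition: (6/13)/(s - 2) - ((6/13)s + 12/13)/(s² + 9). Integrate: linear → ln, quadratic → (1/2)ln + arctan: (6/13) ln|(s - 2)| - (3/13) ln(s² + 9) - (4/13) arctan(s/3) + C


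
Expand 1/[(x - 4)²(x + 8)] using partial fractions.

Cover-up at x=-8: C = 1/(-8 - 4)² = 1/144. Cover-up at x=4: B = 1/(4 + 8) = 1/12. Comparing x² coeff: A = -C = -1/144
Result: (-1/144)/(x - 4) + (1/12)/(x - 4)² + (1/144)/(x + 8)


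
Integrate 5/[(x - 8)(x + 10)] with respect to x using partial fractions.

Decompose: 5/[(x - 8)(x + 10)] = (5/18)/(x - 8) - (5/18)/(x + 10). Integrate each term: (5/18) ln|(x - 8)| - (5/18) ln|(x + 10)| + C


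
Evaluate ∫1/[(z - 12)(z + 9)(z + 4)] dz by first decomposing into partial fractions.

Cover-up: P = 1/336, Q = 1/105, R = -1/80. Decomposition: (1/336)/(z - 12) + (1/105)/(z + 9) - (1/80)/(z + 4). Integrate each term: (1/336) ln|(z - 12)| + (1/105) ln|(z + 9)| - (1/80) ln|(z + 4)| + C


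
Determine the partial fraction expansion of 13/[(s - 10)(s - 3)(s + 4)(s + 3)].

Using Heaviside cover-up: (1/98)/(s - 10) - (13/294)/(s - 3) - (13/98)/(s + 4) + (1/6)/(s + 3)


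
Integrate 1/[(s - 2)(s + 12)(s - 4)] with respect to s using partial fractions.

Cover-up: P = -1/28, Q = 1/224, R = 1/32. Decomposition: (-1/28)/(s - 2) + (1/224)/(s + 12) + (1/32)/(s - 4). Integrate each term: (-1/28) ln|(s - 2)| + (1/224) ln|(s + 12)| + (1/32) ln|(s - 4)| + C


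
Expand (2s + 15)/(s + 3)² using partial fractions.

(2s + 15) = P(s + 3) + Q. At s = -3: Q = 2·(-3) + 15 = 9. Coeff of s: P = 2
Result: 2/(s + 3) + 9/(s + 3)²


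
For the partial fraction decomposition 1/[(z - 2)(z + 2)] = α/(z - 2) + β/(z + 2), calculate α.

Cover-up at z = 2: α = 1/(2 + 2) = 1/4


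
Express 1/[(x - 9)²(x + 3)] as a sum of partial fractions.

Cover-up at x=-3: γ = 1/(-3 - 9)² = 1/144. Cover-up at x=9: β = 1/(9 + 3) = 1/12. Comparing x² coeff: α = -γ = -1/144
Result: (-1/144)/(x - 9) + (1/12)/(x - 9)² + (1/144)/(x + 3)


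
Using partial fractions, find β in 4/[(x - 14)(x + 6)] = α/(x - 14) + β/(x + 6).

Cover-up at x = -6: β = 4/(-6 - 14) = -4/20 = -1/5


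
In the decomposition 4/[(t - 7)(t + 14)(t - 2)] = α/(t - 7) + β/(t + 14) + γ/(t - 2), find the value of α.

Cover-up at t = 7: α = 4/[(7 + 14)(7 - 2)] = 4/[(21)(5)] = 4/105


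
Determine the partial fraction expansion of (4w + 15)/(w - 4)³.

(4w + 15) = P(w - 4)² + Q(w - 4) + R. At w = 4: R = 4·4 + 15 = 31. Coefficients: P = 0, Q = 4
Result: 4/(w - 4)² + 31/(w - 4)³


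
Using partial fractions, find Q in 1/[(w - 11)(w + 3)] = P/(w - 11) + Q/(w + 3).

Cover-up at w = -3: Q = 1/(-3 - 11) = -1/14


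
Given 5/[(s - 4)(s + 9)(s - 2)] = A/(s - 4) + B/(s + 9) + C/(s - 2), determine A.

Cover-up at s = 4: A = 5/[(4 + 9)(4 - 2)] = 5/[(13)(2)] = 5/26


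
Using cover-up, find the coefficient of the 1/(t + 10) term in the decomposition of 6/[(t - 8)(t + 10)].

Cover (t + 10), set t=-10: 6/((t - 8) at t=-10) = 6/(-18) = -1/3


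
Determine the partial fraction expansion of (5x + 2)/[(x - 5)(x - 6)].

At x=5: α = (5·5 + 2)/(5 - 6) = -27. At x=6: β = (5·6 + 2)/(6 - 5) = 32
Result: -27/(x - 5) + 32/(x - 6)


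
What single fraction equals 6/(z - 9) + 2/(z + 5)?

Common denominator (z - 9)(z + 5). Numerator: 6(z + 5) + 2(z - 9) = (6z + 30) + (2z - 18) = 8z + 12
Result: (8z + 12)/[(z - 9)(z + 5)]


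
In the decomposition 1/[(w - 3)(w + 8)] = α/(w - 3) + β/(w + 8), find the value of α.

Cover-up at w = 3: α = 1/(3 + 8) = 1/11


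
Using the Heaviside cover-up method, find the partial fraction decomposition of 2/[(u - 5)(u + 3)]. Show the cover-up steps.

Cover (u - 5): set u=5, get A = 2/(5 + 3) = 1/4. Cover (u + 3): set u=-3, get B = 2/(-3 - 5) = -1/4.
Result: (1/4)/(u - 5) - (1/4)/(u + 3)


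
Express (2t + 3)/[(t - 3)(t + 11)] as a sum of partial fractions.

At t=3: A = (2·3 + 3)/(3 + 11) = 9/14. At t=-11: B = (2·(-11) + 3)/(-11 - 3) = 19/14
Result: (9/14)/(t - 3) + (19/14)/(t + 11)


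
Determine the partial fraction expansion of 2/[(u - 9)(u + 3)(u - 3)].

Using cover-up method: A = 1/36, B = 1/36, C = -1/18
Result: (1/36)/(u - 9) + (1/36)/(u + 3) - (1/18)/(u - 3)


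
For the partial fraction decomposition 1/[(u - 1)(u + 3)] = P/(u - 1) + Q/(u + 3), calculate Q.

Cover-up at u = -3: Q = 1/(-3 - 1) = -1/4


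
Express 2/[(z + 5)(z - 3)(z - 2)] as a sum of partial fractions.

Using cover-up method: A = 1/28, B = 1/4, C = -2/7
Result: (1/28)/(z + 5) + (1/4)/(z - 3) - (2/7)/(z - 2)


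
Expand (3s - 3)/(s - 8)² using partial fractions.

(3s - 3) = α(s - 8) + β. At s = 8: β = 3·8 - 3 = 21. Coeff of s: α = 3
Result: 3/(s - 8) + 21/(s - 8)²


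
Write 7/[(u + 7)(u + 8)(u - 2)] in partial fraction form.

Using cover-up method: α = -7/9, β = 7/10, γ = 7/90
Result: (-7/9)/(u + 7) + (7/10)/(u + 8) + (7/90)/(u - 2)


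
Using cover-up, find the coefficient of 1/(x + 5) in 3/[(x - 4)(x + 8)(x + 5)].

Cover (x + 5), set x=-5: 3/[(-5 - 4)(-5 + 8)] = -1/9


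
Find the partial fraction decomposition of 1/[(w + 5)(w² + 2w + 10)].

Cover-up at w = -5: A = 1/((-5)² + 2·(-5) + 10) = 1/25. Then B = -A = -1/25, C = -A·(2 - 5) = 3/25
Result: (1/25)/(w + 5) - ((1/25)w - 3/25)/(w² + 2w + 10)


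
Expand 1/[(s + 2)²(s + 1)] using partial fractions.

Cover-up at s=-1: C = 1/(-1 + 2)² = 1. Cover-up at s=-2: B = 1/(-2 + 1) = -1. Comparing s² coeff: A = -C = -1
Result: -1/(s + 2) - 1/(s + 2)² + 1/(s + 1)


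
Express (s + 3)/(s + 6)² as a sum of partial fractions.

(s + 3) = P(s + 6) + Q. At s = -6: Q = 1·(-6) + 3 = -3. Coeff of s: P = 1
Result: 1/(s + 6) - 3/(s + 6)²


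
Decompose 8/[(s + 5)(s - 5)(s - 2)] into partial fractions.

Using cover-up method: A = 4/35, B = 4/15, C = -8/21
Result: (4/35)/(s + 5) + (4/15)/(s - 5) - (8/21)/(s - 2)


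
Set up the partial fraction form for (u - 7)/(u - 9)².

Repeated linear factor: P/(u - 9) + Q/(u - 9)²


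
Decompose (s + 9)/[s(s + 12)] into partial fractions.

At s=0: α = (1·0 + 9)/(0 + 12) = 3/4. At s=-12: β = (1·(-12) + 9)/(-12 - 0) = 1/4
Result: (3/4)/s + (1/4)/(s + 12)


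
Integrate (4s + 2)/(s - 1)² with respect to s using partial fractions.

Decompose: α = 4, β = 4·1 + 2 = 6, so (4s + 2)/(s - 1)² = 4/(s - 1) + 6/(s - 1)². Integrate: ∫ α/(s - 1) ds = 4 ln|(s - 1)|; ∫ β/(s - 1)² ds = -6/(s - 1). Sum: 4 ln|(s - 1)| - 6/(s - 1) + C


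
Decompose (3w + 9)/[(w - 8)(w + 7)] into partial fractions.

At w=8: α = (3·8 + 9)/(8 + 7) = 11/5. At w=-7: β = (3·(-7) + 9)/(-7 - 8) = 4/5
Result: (11/5)/(w - 8) + (4/5)/(w + 7)


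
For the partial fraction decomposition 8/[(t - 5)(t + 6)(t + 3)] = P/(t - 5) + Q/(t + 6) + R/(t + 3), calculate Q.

Cover-up at t = -6: Q = 8/[(-6 - 5)(-6 + 3)] = 8/[(-11)(-3)] = 8/33


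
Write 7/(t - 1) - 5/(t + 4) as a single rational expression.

Common denominator (t - 1)(t + 4). Numerator: 7(t + 4) - 5(t - 1) = (7t + 28) - (5t - 5) = 2t + 33
Result: (2t + 33)/[(t - 1)(t + 4)]


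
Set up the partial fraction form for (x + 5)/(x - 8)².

Repeated linear factor: α/(x - 8) + β/(x - 8)²


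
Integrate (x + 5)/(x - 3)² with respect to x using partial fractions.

Decompose: P = 1, Q = 1·3 + 5 = 8, so (x + 5)/(x - 3)² = 1/(x - 3) + 8/(x - 3)². Integrate: ∫ P/(x - 3) dx = ln|(x - 3)|; ∫ Q/(x - 3)² dx = -8/(x - 3). Sum: ln|(x - 3)| - 8/(x - 3) + C


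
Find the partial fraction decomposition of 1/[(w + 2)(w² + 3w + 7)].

Cover-up at w = -2: P = 1/((-2)² + 3·(-2) + 7) = 1/5. Then Q = -P = -1/5, R = -P·(3 - 2) = -1/5
Result: (1/5)/(w + 2) - ((1/5)w + 1/5)/(w² + 3w + 7)


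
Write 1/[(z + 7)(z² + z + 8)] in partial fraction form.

Cover-up at z = -7: α = 1/((-7)² + 1·(-7) + 8) = 1/50. Then β = -α = -1/50, γ = -α·(1 - 7) = 3/25
Result: (1/50)/(z + 7) - ((1/50)z - 3/25)/(z² + z + 8)


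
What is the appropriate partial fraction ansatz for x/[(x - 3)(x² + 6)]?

Linear + irreducible quadratic: α/(x - 3) + (βx + γ)/(x² + 6)


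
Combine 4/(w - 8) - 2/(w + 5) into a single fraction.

Common denominator (w - 8)(w + 5). Numerator: 4(w + 5) - 2(w - 8) = (4w + 20) - (2w - 16) = 2w + 36
Result: (2w + 36)/[(w - 8)(w + 5)]


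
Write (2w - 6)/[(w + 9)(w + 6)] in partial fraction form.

At w=-9: A = (2·(-9) - 6)/(-9 + 6) = 8. At w=-6: B = (2·(-6) - 6)/(-6 + 9) = -6
Result: 8/(w + 9) - 6/(w + 6)


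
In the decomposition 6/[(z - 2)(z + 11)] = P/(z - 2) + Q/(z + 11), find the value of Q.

Cover-up at z = -11: Q = 6/(-11 - 2) = -6/13


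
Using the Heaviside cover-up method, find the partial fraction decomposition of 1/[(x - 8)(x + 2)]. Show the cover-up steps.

Cover (x - 8): set x=8, get α = 1/(8 + 2) = 1/10. Cover (x + 2): set x=-2, get β = 1/(-2 - 8) = -1/10.
Result: (1/10)/(x - 8) - (1/10)/(x + 2)


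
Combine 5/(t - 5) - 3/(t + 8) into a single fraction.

Common denominator (t - 5)(t + 8). Numerator: 5(t + 8) - 3(t - 5) = (5t + 40) - (3t - 15) = 2t + 55
Result: (2t + 55)/[(t - 5)(t + 8)]


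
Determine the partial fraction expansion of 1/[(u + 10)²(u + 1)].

Cover-up at u=-1: R = 1/(-1 + 10)² = 1/81. Cover-up at u=-10: Q = 1/(-10 + 1) = -1/9. Comparing u² coeff: P = -R = -1/81
Result: (-1/81)/(u + 10) - (1/9)/(u + 10)² + (1/81)/(u + 1)


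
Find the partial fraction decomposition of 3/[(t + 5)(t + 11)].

3/(t + 5)(t + 11) = A/(t + 5) + B/(t + 11). A = 3/(-5 + 11) = 1/2, B = 3/(-11 + 5) = -1/2
Result: (1/2)/(t + 5) - (1/2)/(t + 11)


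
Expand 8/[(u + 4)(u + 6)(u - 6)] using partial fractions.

Using cover-up method: A = -2/5, B = 1/3, C = 1/15
Result: (-2/5)/(u + 4) + (1/3)/(u + 6) + (1/15)/(u - 6)


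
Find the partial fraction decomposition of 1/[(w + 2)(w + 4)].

1/(w + 2)(w + 4) = P/(w + 2) + Q/(w + 4). P = 1/(-2 + 4) = 1/2, Q = 1/(-4 + 2) = -1/2
Result: (1/2)/(w + 2) - (1/2)/(w + 4)


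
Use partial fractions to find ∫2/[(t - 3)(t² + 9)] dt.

Cover-up at t=3: A = 2/(3²+9) = 1/9. Coeff matching: B = -1/9, C = -1/3. Decomposition: (1/9)/(t - 3) - ((1/9)t + 1/3)/(t² + 9). Integrate: linear → ln, quadratic → (1/2)ln + arctan: (1/9) ln|(t - 3)| - (1/18) ln(t² + 9) - (1/9) arctan(t/3) + C


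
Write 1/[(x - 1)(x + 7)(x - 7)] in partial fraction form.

Using cover-up method: P = -1/48, Q = 1/112, R = 1/84
Result: (-1/48)/(x - 1) + (1/112)/(x + 7) + (1/84)/(x - 7)


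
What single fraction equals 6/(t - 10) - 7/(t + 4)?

Common denominator (t - 10)(t + 4). Numerator: 6(t + 4) - 7(t - 10) = (6t + 24) - (7t - 70) = -t + 94
Result: (-t + 94)/[(t - 10)(t + 4)]


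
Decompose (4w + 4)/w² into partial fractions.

(4w + 4) = αw + β. At w = 0: β = 4·0 + 4 = 4. Coeff of w: α = 4
Result: 4/w + 4/w²


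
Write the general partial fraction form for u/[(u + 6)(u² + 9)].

Linear + irreducible quadratic: α/(u + 6) + (βu + γ)/(u² + 9)


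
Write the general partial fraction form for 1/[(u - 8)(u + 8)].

Distinct linear factors: P/(u - 8) + Q/(u + 8)


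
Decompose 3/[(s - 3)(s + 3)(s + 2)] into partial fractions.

Using cover-up method: A = 1/10, B = 1/2, C = -3/5
Result: (1/10)/(s - 3) + (1/2)/(s + 3) - (3/5)/(s + 2)


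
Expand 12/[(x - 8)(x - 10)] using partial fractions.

12/(x - 8)(x - 10) = P/(x - 8) + Q/(x - 10). P = 12/(8 - 10) = -6, Q = 12/(10 - 8) = 6
Result: -6/(x - 8) + 6/(x - 10)


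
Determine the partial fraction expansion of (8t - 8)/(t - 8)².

(8t - 8) = P(t - 8) + Q. At t = 8: Q = 8·8 - 8 = 56. Coeff of t: P = 8
Result: 8/(t - 8) + 56/(t - 8)²


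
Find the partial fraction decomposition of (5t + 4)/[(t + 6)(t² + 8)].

At t=-6: α = (5·(-6) + 4)/((-6)² + 8) = -13/22. β = -α = 13/22, γ = 5 - (-6)·α = 16/11
Result: (-13/22)/(t + 6) + ((13/22)t + 16/11)/(t² + 8)


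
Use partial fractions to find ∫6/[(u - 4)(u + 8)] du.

Decompose: 6/[(u - 4)(u + 8)] = (1/2)/(u - 4) - (1/2)/(u + 8). Integrate each term: (1/2) ln|(u - 4)| - (1/2) ln|(u + 8)| + C


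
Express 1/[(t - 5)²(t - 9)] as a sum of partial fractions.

Cover-up at t=9: R = 1/(9 - 5)² = 1/16. Cover-up at t=5: Q = 1/(5 - 9) = -1/4. Comparing t² coeff: P = -R = -1/16
Result: (-1/16)/(t - 5) - (1/4)/(t - 5)² + (1/16)/(t - 9)


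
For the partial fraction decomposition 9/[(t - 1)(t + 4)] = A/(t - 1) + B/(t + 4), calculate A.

Cover-up at t = 1: A = 9/(1 + 4) = 9/5


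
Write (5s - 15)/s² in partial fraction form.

(5s - 15) = As + B. At s = 0: B = 5·0 - 15 = -15. Coeff of s: A = 5
Result: 5/s - 15/s²


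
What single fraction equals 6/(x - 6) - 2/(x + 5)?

Common denominator (x - 6)(x + 5). Numerator: 6(x + 5) - 2(x - 6) = (6x + 30) - (2x - 12) = 4x + 42
Result: (4x + 42)/[(x - 6)(x + 5)]


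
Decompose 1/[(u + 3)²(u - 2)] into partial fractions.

Cover-up at u=2: R = 1/(2 + 3)² = 1/25. Cover-up at u=-3: Q = 1/(-3 - 2) = -1/5. Comparing u² coeff: P = -R = -1/25
Result: (-1/25)/(u + 3) - (1/5)/(u + 3)² + (1/25)/(u - 2)


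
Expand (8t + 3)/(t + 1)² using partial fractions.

(8t + 3) = A(t + 1) + B. At t = -1: B = 8·(-1) + 3 = -5. Coeff of t: A = 8
Result: 8/(t + 1) - 5/(t + 1)²


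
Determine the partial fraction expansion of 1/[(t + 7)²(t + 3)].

Cover-up at t=-3: C = 1/(-3 + 7)² = 1/16. Cover-up at t=-7: B = 1/(-7 + 3) = -1/4. Comparing t² coeff: A = -C = -1/16
Result: (-1/16)/(t + 7) - (1/4)/(t + 7)² + (1/16)/(t + 3)


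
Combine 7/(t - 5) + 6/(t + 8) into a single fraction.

Common denominator (t - 5)(t + 8). Numerator: 7(t + 8) + 6(t - 5) = (7t + 56) + (6t - 30) = 13t + 26
Result: (13t + 26)/[(t - 5)(t + 8)]


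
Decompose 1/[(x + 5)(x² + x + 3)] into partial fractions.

Cover-up at x = -5: α = 1/((-5)² + 1·(-5) + 3) = 1/23. Then β = -α = -1/23, γ = -α·(1 - 5) = 4/23
Result: (1/23)/(x + 5) - ((1/23)x - 4/23)/(x² + x + 3)


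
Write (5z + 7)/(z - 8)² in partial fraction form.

(5z + 7) = A(z - 8) + B. At z = 8: B = 5·8 + 7 = 47. Coeff of z: A = 5
Result: 5/(z - 8) + 47/(z - 8)²


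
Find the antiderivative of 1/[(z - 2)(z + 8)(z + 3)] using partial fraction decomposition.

Cover-up: A = 1/50, B = 1/50, C = -1/25. Decomposition: (1/50)/(z - 2) + (1/50)/(z + 8) - (1/25)/(z + 3). Integrate each term: (1/50) ln|(z - 2)| + (1/50) ln|(z + 8)| - (1/25) ln|(z + 3)| + C


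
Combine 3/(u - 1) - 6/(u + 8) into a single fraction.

Common denominator (u - 1)(u + 8). Numerator: 3(u + 8) - 6(u - 1) = (3u + 24) - (6u - 6) = -3u + 30
Result: (-3u + 30)/[(u - 1)(u + 8)]


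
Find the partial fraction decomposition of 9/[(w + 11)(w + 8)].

9/(w + 11)(w + 8) = A/(w + 11) + B/(w + 8). A = 9/(-11 + 8) = -3, B = 9/(-8 + 11) = 3
Result: -3/(w + 11) + 3/(w + 8)


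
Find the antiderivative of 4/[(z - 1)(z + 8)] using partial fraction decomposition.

Decompose: 4/[(z - 1)(z + 8)] = (4/9)/(z - 1) - (4/9)/(z + 8). Integrate each term: (4/9) ln|(z - 1)| - (4/9) ln|(z + 8)| + C


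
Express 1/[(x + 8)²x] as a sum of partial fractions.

Cover-up at x=0: γ = 1/(0 + 8)² = 1/64. Cover-up at x=-8: β = 1/(-8 - 0) = -1/8. Comparing x² coeff: α = -γ = -1/64
Result: (-1/64)/(x + 8) - (1/8)/(x + 8)² + (1/64)/x


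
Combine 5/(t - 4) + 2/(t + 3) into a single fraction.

Common denominator (t - 4)(t + 3). Numerator: 5(t + 3) + 2(t - 4) = (5t + 15) + (2t - 8) = 7t + 7
Result: (7t + 7)/[(t - 4)(t + 3)]


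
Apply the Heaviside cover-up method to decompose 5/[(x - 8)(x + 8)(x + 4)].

Cover (x - 8), x=8: α = 5/[(8 + 8)(8 + 4)] = 5/192. Cover (x + 8), x=-8: β = 5/[(-8 - 8)(-8 + 4)] = 5/64. Cover (x + 4), x=-4: γ = 5/[(-4 - 8)(-4 + 8)] = -5/48.
Result: (5/192)/(x - 8) + (5/64)/(x + 8) - (5/48)/(x + 4)


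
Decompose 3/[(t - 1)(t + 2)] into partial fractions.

3/(t - 1)(t + 2) = α/(t - 1) + β/(t + 2). α = 3/(1 + 2) = 1, β = 3/(-2 - 1) = -1
Result: 1/(t - 1) - 1/(t + 2)


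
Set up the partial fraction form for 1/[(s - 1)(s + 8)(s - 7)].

Three distinct linear factors: α/(s - 1) + β/(s + 8) + γ/(s - 7)


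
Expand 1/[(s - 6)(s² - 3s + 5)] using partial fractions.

Cover-up at s = 6: P = 1/(6² - 3·6 + 5) = 1/23. Then Q = -P = -1/23, R = -P·(-3 + 6) = -3/23
Result: (1/23)/(s - 6) - ((1/23)s + 3/23)/(s² - 3s + 5)


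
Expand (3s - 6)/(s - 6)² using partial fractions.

(3s - 6) = P(s - 6) + Q. At s = 6: Q = 3·6 - 6 = 12. Coeff of s: P = 3
Result: 3/(s - 6) + 12/(s - 6)²


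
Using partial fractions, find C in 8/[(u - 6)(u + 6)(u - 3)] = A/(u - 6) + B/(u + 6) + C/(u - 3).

Cover-up at u = 3: C = 8/[(3 - 6)(3 + 6)] = 8/[(-3)(9)] = -8/27


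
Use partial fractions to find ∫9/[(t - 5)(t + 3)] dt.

Decompose: 9/[(t - 5)(t + 3)] = (9/8)/(t - 5) - (9/8)/(t + 3). Integrate each term: (9/8) ln|(t - 5)| - (9/8) ln|(t + 3)| + C


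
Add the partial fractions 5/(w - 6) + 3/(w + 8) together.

Common denominator (w - 6)(w + 8). Numerator: 5(w + 8) + 3(w - 6) = (5w + 40) + (3w - 18) = 8w + 22
Result: (8w + 22)/[(w - 6)(w + 8)]


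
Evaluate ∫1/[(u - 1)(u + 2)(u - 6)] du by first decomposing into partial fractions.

Cover-up: α = -1/15, β = 1/24, γ = 1/40. Decomposition: (-1/15)/(u - 1) + (1/24)/(u + 2) + (1/40)/(u - 6). Integrate each term: (-1/15) ln|(u - 1)| + (1/24) ln|(u + 2)| + (1/40) ln|(u - 6)| + C


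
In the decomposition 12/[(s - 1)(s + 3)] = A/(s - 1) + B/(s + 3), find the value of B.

Cover-up at s = -3: B = 12/(-3 - 1) = -12/4 = -3


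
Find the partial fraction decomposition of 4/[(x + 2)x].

4/(x + 2)x = P/(x + 2) + Q/x. P = 4/(-2 - 0) = -2, Q = 4/(0 + 2) = 2
Result: -2/(x + 2) + 2/x


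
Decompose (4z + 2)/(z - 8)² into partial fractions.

(4z + 2) = A(z - 8) + B. At z = 8: B = 4·8 + 2 = 34. Coeff of z: A = 4
Result: 4/(z - 8) + 34/(z - 8)²


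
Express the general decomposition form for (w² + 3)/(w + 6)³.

Repeated linear factor (power 3): A/(w + 6) + B/(w + 6)² + C/(w + 6)³


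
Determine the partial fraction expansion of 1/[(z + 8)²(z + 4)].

Cover-up at z=-4: C = 1/(-4 + 8)² = 1/16. Cover-up at z=-8: B = 1/(-8 + 4) = -1/4. Comparing z² coeff: A = -C = -1/16
Result: (-1/16)/(z + 8) - (1/4)/(z + 8)² + (1/16)/(z + 4)


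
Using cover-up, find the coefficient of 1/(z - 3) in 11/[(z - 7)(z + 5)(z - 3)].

Cover (z - 3), set z=3: 11/[(3 - 7)(3 + 5)] = -11/32


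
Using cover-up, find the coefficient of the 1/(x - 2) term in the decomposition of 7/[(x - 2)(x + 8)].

Cover (x - 2), set x=2: 7/((x + 8) at x=2) = 7/(10) = 7/10


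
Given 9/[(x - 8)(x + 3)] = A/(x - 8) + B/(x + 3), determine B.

Cover-up at x = -3: B = 9/(-3 - 8) = -9/11


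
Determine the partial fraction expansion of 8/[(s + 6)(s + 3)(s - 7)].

Using cover-up method: A = 8/39, B = -4/15, C = 4/65
Result: (8/39)/(s + 6) - (4/15)/(s + 3) + (4/65)/(s - 7)


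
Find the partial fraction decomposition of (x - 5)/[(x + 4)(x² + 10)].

At x=-4: A = (1·(-4) - 5)/((-4)² + 10) = -9/26. B = -A = 9/26, C = 1 - (-4)·A = -5/13
Result: (-9/26)/(x + 4) + ((9/26)x - 5/13)/(x² + 10)


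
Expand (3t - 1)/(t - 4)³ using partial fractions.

(3t - 1) = α(t - 4)² + β(t - 4) + γ. At t = 4: γ = 3·4 - 1 = 11. Coefficients: α = 0, β = 3
Result: 3/(t - 4)² + 11/(t - 4)³


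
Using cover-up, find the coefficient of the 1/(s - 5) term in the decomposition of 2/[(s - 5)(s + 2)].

Cover (s - 5), set s=5: 2/((s + 2) at s=5) = 2/(7) = 2/7


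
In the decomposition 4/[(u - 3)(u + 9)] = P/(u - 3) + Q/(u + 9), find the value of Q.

Cover-up at u = -9: Q = 4/(-9 - 3) = -4/12 = -1/3


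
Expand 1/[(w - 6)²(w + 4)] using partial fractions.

Cover-up at w=-4: γ = 1/(-4 - 6)² = 1/100. Cover-up at w=6: β = 1/(6 + 4) = 1/10. Comparing w² coeff: α = -γ = -1/100
Result: (-1/100)/(w - 6) + (1/10)/(w - 6)² + (1/100)/(w + 4)


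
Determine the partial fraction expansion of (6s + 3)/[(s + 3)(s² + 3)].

At s=-3: P = (6·(-3) + 3)/((-3)² + 3) = -5/4. Q = -P = 5/4, R = 6 - (-3)·P = 9/4
Result: (-5/4)/(s + 3) + ((5/4)s + 9/4)/(s² + 3)


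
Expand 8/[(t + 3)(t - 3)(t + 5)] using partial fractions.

Using cover-up method: α = -2/3, β = 1/6, γ = 1/2
Result: (-2/3)/(t + 3) + (1/6)/(t - 3) + (1/2)/(t + 5)


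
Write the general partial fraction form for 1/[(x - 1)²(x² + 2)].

Repeated linear + quadratic: A/(x - 1) + B/(x - 1)² + (Cx + D)/(x² + 2)


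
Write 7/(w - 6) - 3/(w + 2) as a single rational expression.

Common denominator (w - 6)(w + 2). Numerator: 7(w + 2) - 3(w - 6) = (7w + 14) - (3w - 18) = 4w + 32
Result: (4w + 32)/[(w - 6)(w + 2)]


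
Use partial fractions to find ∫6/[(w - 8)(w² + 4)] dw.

Cover-up at w=8: α = 6/(8²+4) = 3/34. Coeff matching: β = -3/34, γ = -12/17. Decomposition: (3/34)/(w - 8) - ((3/34)w + 12/17)/(w² + 4). Integrate: linear → ln, quadratic → (1/2)ln + arctan: (3/34) ln|(w - 8)| - (3/68) ln(w² + 4) - (6/17) arctan(w/2) + C


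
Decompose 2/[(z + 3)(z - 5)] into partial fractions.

2/(z + 3)(z - 5) = P/(z + 3) + Q/(z - 5). P = 2/(-3 - 5) = -1/4, Q = 2/(5 + 3) = 1/4
Result: (-1/4)/(z + 3) + (1/4)/(z - 5)


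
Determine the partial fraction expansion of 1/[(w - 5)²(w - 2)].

Cover-up at w=2: R = 1/(2 - 5)² = 1/9. Cover-up at w=5: Q = 1/(5 - 2) = 1/3. Comparing w² coeff: P = -R = -1/9
Result: (-1/9)/(w - 5) + (1/3)/(w - 5)² + (1/9)/(w - 2)


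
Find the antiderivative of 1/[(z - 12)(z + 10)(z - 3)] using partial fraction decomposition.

Cover-up: P = 1/198, Q = 1/286, R = -1/117. Decomposition: (1/198)/(z - 12) + (1/286)/(z + 10) - (1/117)/(z - 3). Integrate each term: (1/198) ln|(z - 12)| + (1/286) ln|(z + 10)| - (1/117) ln|(z - 3)| + C


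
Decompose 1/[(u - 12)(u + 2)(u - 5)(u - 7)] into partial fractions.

Using Heaviside cover-up: (1/490)/(u - 12) - (1/882)/(u + 2) + (1/98)/(u - 5) - (1/90)/(u - 7)


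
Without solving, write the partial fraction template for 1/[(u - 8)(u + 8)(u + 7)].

Three distinct linear factors: P/(u - 8) + Q/(u + 8) + R/(u + 7)


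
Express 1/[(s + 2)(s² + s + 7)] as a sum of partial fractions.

Cover-up at s = -2: A = 1/((-2)² + 1·(-2) + 7) = 1/9. Then B = -A = -1/9, C = -A·(1 - 2) = 1/9
Result: (1/9)/(s + 2) - ((1/9)s - 1/9)/(s² + s + 7)


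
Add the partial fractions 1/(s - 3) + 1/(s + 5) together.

Common denominator (s - 3)(s + 5). Numerator: 1(s + 5) + 1(s - 3) = (s + 5) + (s - 3) = 2s + 2
Result: (2s + 2)/[(s - 3)(s + 5)]


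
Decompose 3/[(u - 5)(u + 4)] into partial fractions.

3/(u - 5)(u + 4) = α/(u - 5) + β/(u + 4). α = 3/(5 + 4) = 1/3, β = 3/(-4 - 5) = -1/3
Result: (1/3)/(u - 5) - (1/3)/(u + 4)


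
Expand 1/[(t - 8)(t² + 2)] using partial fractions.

Cover-up at t = 8: α = 1/(8² + 2) = 1/66. Then β = -α = -1/66, γ = -α·(0 + 8) = -4/33
Result: (1/66)/(t - 8) - ((1/66)t + 4/33)/(t² + 2)


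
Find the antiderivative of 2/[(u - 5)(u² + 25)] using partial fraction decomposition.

Cover-up at u=5: P = 2/(5²+25) = 1/25. Coeff matching: Q = -1/25, R = -1/5. Decomposition: (1/25)/(u - 5) - ((1/25)u + 1/5)/(u² + 25). Integrate: linear → ln, quadratic → (1/2)ln + arctan: (1/25) ln|(u - 5)| - (1/50) ln(u² + 25) - (1/25) arctan(u/5) + C


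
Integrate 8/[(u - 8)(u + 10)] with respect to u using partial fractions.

Decompose: 8/[(u - 8)(u + 10)] = (4/9)/(u - 8) - (4/9)/(u + 10). Integrate each term: (4/9) ln|(u - 8)| - (4/9) ln|(u + 10)| + C


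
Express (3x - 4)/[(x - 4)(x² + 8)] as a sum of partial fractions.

At x=4: P = (3·4 - 4)/(4² + 8) = 1/3. Q = -P = -1/3, R = 3 - 4·P = 5/3
Result: (1/3)/(x - 4) - ((1/3)x - 5/3)/(x² + 8)


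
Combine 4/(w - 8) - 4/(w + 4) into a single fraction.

Common denominator (w - 8)(w + 4). Numerator: 4(w + 4) - 4(w - 8) = (4w + 16) - (4w - 32) = 48
Result: (48)/[(w - 8)(w + 4)]


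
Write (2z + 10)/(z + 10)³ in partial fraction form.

(2z + 10) = A(z + 10)² + B(z + 10) + C. At z = -10: C = 2·(-10) + 10 = -10. Coefficients: A = 0, B = 2
Result: 2/(z + 10)² - 10/(z + 10)³


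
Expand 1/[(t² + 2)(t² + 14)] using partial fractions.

Coefficient matching gives α = γ = 0, β = 1/(14-2) = 1/12, δ = -β = -1/12
Result: (1/12)/(t² + 2) - (1/12)/(t² + 14)


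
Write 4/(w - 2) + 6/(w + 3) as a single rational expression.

Common denominator (w - 2)(w + 3). Numerator: 4(w + 3) + 6(w - 2) = (4w + 12) + (6w - 12) = 10w
Result: (10w)/[(w - 2)(w + 3)]


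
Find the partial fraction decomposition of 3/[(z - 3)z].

3/(z - 3)z = P/(z - 3) + Q/z. P = 3/(3 - 0) = 1, Q = 3/(0 - 3) = -1
Result: 1/(z - 3) - 1/z


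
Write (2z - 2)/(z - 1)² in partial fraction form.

(2z - 2) = α(z - 1) + β. At z = 1: β = 2·1 - 2 = 0. Coeff of z: α = 2
Result: 2/(z - 1)


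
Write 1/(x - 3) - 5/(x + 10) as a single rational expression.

Common denominator (x - 3)(x + 10). Numerator: 1(x + 10) - 5(x - 3) = (x + 10) - (5x - 15) = -4x + 25
Result: (-4x + 25)/[(x - 3)(x + 10)]


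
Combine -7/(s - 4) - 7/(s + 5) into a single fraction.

Common denominator (s - 4)(s + 5). Numerator: -7(s + 5) - 7(s - 4) = (-7s - 35) - (7s - 28) = -14s - 7
Result: (-14s - 7)/[(s - 4)(s + 5)]


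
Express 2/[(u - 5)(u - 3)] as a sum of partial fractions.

2/(u - 5)(u - 3) = α/(u - 5) + β/(u - 3). α = 2/(5 - 3) = 1, β = 2/(3 - 5) = -1
Result: 1/(u - 5) - 1/(u - 3)


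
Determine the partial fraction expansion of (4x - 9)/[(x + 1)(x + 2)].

At x=-1: P = (4·(-1) - 9)/(-1 + 2) = -13. At x=-2: Q = (4·(-2) - 9)/(-2 + 1) = 17
Result: -13/(x + 1) + 17/(x + 2)


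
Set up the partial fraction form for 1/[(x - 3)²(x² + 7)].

Repeated linear + quadratic: P/(x - 3) + Q/(x - 3)² + (Rx + S)/(x² + 7)


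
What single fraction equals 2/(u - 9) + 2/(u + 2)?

Common denominator (u - 9)(u + 2). Numerator: 2(u + 2) + 2(u - 9) = (2u + 4) + (2u - 18) = 4u - 14
Result: (4u - 14)/[(u - 9)(u + 2)]


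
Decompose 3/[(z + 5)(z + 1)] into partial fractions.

3/(z + 5)(z + 1) = α/(z + 5) + β/(z + 1). α = 3/(-5 + 1) = -3/4, β = 3/(-1 + 5) = 3/4
Result: (-3/4)/(z + 5) + (3/4)/(z + 1)


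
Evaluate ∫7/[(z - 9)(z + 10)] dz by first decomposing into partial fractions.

Decompose: 7/[(z - 9)(z + 10)] = (7/19)/(z - 9) - (7/19)/(z + 10). Integrate each term: (7/19) ln|(z - 9)| - (7/19) ln|(z + 10)| + C


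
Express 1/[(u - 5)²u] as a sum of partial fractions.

Cover-up at u=0: C = 1/(0 - 5)² = 1/25. Cover-up at u=5: B = 1/(5 - 0) = 1/5. Comparing u² coeff: A = -C = -1/25
Result: (-1/25)/(u - 5) + (1/5)/(u - 5)² + (1/25)/u


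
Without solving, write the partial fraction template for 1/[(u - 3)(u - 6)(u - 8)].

Three distinct linear factors: A/(u - 3) + B/(u - 6) + C/(u - 8)


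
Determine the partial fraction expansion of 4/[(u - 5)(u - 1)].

4/(u - 5)(u - 1) = A/(u - 5) + B/(u - 1). A = 4/(5 - 1) = 1, B = 4/(1 - 5) = -1
Result: 1/(u - 5) - 1/(u - 1)


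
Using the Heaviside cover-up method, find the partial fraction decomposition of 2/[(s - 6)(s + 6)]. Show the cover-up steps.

Cover (s - 6): set s=6, get P = 2/(6 + 6) = 1/6. Cover (s + 6): set s=-6, get Q = 2/(-6 - 6) = -1/6.
Result: (1/6)/(s - 6) - (1/6)/(s + 6)


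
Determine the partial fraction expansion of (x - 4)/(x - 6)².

(x - 4) = α(x - 6) + β. At x = 6: β = 1·6 - 4 = 2. Coeff of x: α = 1
Result: 1/(x - 6) + 2/(x - 6)²


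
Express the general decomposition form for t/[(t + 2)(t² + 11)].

Linear + irreducible quadratic: P/(t + 2) + (Qt + R)/(t² + 11)


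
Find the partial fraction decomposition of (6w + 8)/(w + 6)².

(6w + 8) = P(w + 6) + Q. At w = -6: Q = 6·(-6) + 8 = -28. Coeff of w: P = 6
Result: 6/(w + 6) - 28/(w + 6)²


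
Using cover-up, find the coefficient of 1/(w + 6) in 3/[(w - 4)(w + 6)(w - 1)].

Cover (w + 6), set w=-6: 3/[(-6 - 4)(-6 - 1)] = 3/70


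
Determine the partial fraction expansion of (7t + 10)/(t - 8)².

(7t + 10) = P(t - 8) + Q. At t = 8: Q = 7·8 + 10 = 66. Coeff of t: P = 7
Result: 7/(t - 8) + 66/(t - 8)²


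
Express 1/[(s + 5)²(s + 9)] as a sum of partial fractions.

Cover-up at s=-9: C = 1/(-9 + 5)² = 1/16. Cover-up at s=-5: B = 1/(-5 + 9) = 1/4. Comparing s² coeff: A = -C = -1/16
Result: (-1/16)/(s + 5) + (1/4)/(s + 5)² + (1/16)/(s + 9)


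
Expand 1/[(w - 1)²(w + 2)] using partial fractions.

Cover-up at w=-2: γ = 1/(-2 - 1)² = 1/9. Cover-up at w=1: β = 1/(1 + 2) = 1/3. Comparing w² coeff: α = -γ = -1/9
Result: (-1/9)/(w - 1) + (1/3)/(w - 1)² + (1/9)/(w + 2)


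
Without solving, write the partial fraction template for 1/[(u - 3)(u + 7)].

Distinct linear factors: P/(u - 3) + Q/(u + 7)


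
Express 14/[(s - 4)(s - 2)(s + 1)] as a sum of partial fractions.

Using cover-up method: α = 7/5, β = -7/3, γ = 14/15
Result: (7/5)/(s - 4) - (7/3)/(s - 2) + (14/15)/(s + 1)


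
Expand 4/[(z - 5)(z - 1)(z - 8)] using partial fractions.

Using cover-up method: α = -1/3, β = 1/7, γ = 4/21
Result: (-1/3)/(z - 5) + (1/7)/(z - 1) + (4/21)/(z - 8)


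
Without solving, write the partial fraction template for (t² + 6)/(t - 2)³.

Repeated linear factor (power 3): P/(t - 2) + Q/(t - 2)² + R/(t - 2)³


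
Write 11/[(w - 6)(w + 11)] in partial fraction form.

11/(w - 6)(w + 11) = P/(w - 6) + Q/(w + 11). P = 11/(6 + 11) = 11/17, Q = 11/(-11 - 6) = -11/17
Result: (11/17)/(w - 6) - (11/17)/(w + 11)


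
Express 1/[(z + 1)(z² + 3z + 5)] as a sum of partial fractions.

Cover-up at z = -1: α = 1/((-1)² + 3·(-1) + 5) = 1/3. Then β = -α = -1/3, γ = -α·(3 - 1) = -2/3
Result: (1/3)/(z + 1) - ((1/3)z + 2/3)/(z² + 3z + 5)


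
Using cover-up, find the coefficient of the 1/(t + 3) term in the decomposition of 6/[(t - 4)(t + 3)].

Cover (t + 3), set t=-3: 6/((t - 4) at t=-3) = 6/(-7) = -6/7


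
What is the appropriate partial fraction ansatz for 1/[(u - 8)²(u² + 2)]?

Repeated linear + quadratic: α/(u - 8) + β/(u - 8)² + (γu + δ)/(u² + 2)


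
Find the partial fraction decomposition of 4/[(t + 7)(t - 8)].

4/(t + 7)(t - 8) = P/(t + 7) + Q/(t - 8). P = 4/(-7 - 8) = -4/15, Q = 4/(8 + 7) = 4/15
Result: (-4/15)/(t + 7) + (4/15)/(t - 8)


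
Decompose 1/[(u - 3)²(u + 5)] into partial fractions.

Cover-up at u=-5: γ = 1/(-5 - 3)² = 1/64. Cover-up at u=3: β = 1/(3 + 5) = 1/8. Comparing u² coeff: α = -γ = -1/64
Result: (-1/64)/(u - 3) + (1/8)/(u - 3)² + (1/64)/(u + 5)


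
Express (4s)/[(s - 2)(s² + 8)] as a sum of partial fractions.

At s=2: α = (4·2 + 0)/(2² + 8) = 2/3. β = -α = -2/3, γ = 4 - 2·α = 8/3
Result: (2/3)/(s - 2) - ((2/3)s - 8/3)/(s² + 8)


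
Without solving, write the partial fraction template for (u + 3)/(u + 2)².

Repeated linear factor: P/(u + 2) + Q/(u + 2)²


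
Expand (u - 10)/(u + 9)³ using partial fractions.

(u - 10) = P(u + 9)² + Q(u + 9) + R. At u = -9: R = 1·(-9) - 10 = -19. Coefficients: P = 0, Q = 1
Result: 1/(u + 9)² - 19/(u + 9)³


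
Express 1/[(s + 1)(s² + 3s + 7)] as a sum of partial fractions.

Cover-up at s = -1: α = 1/((-1)² + 3·(-1) + 7) = 1/5. Then β = -α = -1/5, γ = -α·(3 - 1) = -2/5
Result: (1/5)/(s + 1) - ((1/5)s + 2/5)/(s² + 3s + 7)


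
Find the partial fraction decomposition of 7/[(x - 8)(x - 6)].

7/(x - 8)(x - 6) = P/(x - 8) + Q/(x - 6). P = 7/(8 - 6) = 7/2, Q = 7/(6 - 8) = -7/2
Result: (7/2)/(x - 8) - (7/2)/(x - 6)


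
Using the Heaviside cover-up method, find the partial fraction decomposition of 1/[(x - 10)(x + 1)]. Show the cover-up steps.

Cover (x - 10): set x=10, get α = 1/(10 + 1) = 1/11. Cover (x + 1): set x=-1, get β = 1/(-1 - 10) = -1/11.
Result: (1/11)/(x - 10) - (1/11)/(x + 1)


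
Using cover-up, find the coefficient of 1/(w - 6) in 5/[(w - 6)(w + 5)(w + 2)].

Cover (w - 6), set w=6: 5/[(6 + 5)(6 + 2)] = 5/88


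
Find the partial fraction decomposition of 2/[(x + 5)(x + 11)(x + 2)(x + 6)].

Using Heaviside cover-up: (-1/9)/(x + 5) - (1/135)/(x + 11) + (1/54)/(x + 2) + (1/10)/(x + 6)


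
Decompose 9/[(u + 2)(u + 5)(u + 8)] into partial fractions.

Using cover-up method: P = 1/2, Q = -1, R = 1/2
Result: (1/2)/(u + 2) - 1/(u + 5) + (1/2)/(u + 8)


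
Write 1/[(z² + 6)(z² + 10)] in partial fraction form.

Coefficient matching gives A = C = 0, B = 1/(10-6) = 1/4, D = -B = -1/4
Result: (1/4)/(z² + 6) - (1/4)/(z² + 10)


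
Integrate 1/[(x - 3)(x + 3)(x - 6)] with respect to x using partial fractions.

Cover-up: α = -1/18, β = 1/54, γ = 1/27. Decomposition: (-1/18)/(x - 3) + (1/54)/(x + 3) + (1/27)/(x - 6). Integrate each term: (-1/18) ln|(x - 3)| + (1/54) ln|(x + 3)| + (1/27) ln|(x - 6)| + C


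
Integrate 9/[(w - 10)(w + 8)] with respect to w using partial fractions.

Decompose: 9/[(w - 10)(w + 8)] = (1/2)/(w - 10) - (1/2)/(w + 8). Integrate each term: (1/2) ln|(w - 10)| - (1/2) ln|(w + 8)| + C


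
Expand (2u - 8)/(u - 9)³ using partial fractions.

(2u - 8) = α(u - 9)² + β(u - 9) + γ. At u = 9: γ = 2·9 - 8 = 10. Coefficients: α = 0, β = 2
Result: 2/(u - 9)² + 10/(u - 9)³


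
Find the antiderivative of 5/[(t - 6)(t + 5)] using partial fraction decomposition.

Decompose: 5/[(t - 6)(t + 5)] = (5/11)/(t - 6) - (5/11)/(t + 5). Integrate each term: (5/11) ln|(t - 6)| - (5/11) ln|(t + 5)| + C


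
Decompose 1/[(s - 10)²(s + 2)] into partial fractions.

Cover-up at s=-2: C = 1/(-2 - 10)² = 1/144. Cover-up at s=10: B = 1/(10 + 2) = 1/12. Comparing s² coeff: A = -C = -1/144
Result: (-1/144)/(s - 10) + (1/12)/(s - 10)² + (1/144)/(s + 2)


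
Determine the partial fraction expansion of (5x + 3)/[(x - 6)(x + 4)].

At x=6: P = (5·6 + 3)/(6 + 4) = 33/10. At x=-4: Q = (5·(-4) + 3)/(-4 - 6) = 17/10
Result: (33/10)/(x - 6) + (17/10)/(x + 4)


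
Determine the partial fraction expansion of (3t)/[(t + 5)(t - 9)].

At t=-5: A = (3·(-5) + 0)/(-5 - 9) = 15/14. At t=9: B = (3·9 + 0)/(9 + 5) = 27/14
Result: (15/14)/(t + 5) + (27/14)/(t - 9)


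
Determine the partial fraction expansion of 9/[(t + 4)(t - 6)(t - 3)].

Using cover-up method: α = 9/70, β = 3/10, γ = -3/7
Result: (9/70)/(t + 4) + (3/10)/(t - 6) - (3/7)/(t - 3)


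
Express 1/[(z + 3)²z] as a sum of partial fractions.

Cover-up at z=0: R = 1/(0 + 3)² = 1/9. Cover-up at z=-3: Q = 1/(-3 - 0) = -1/3. Comparing z² coeff: P = -R = -1/9
Result: (-1/9)/(z + 3) - (1/3)/(z + 3)² + (1/9)/z


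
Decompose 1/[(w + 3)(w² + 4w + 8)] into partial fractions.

Cover-up at w = -3: α = 1/((-3)² + 4·(-3) + 8) = 1/5. Then β = -α = -1/5, γ = -α·(4 - 3) = -1/5
Result: (1/5)/(w + 3) - ((1/5)w + 1/5)/(w² + 4w + 8)


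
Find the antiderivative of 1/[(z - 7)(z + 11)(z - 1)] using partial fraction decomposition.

Cover-up: A = 1/108, B = 1/216, C = -1/72. Decomposition: (1/108)/(z - 7) + (1/216)/(z + 11) - (1/72)/(z - 1). Integrate each term: (1/108) ln|(z - 7)| + (1/216) ln|(z + 11)| - (1/72) ln|(z - 1)| + C


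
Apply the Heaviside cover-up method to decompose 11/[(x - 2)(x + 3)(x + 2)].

Cover (x - 2), x=2: A = 11/[(2 + 3)(2 + 2)] = 11/20. Cover (x + 3), x=-3: B = 11/[(-3 - 2)(-3 + 2)] = 11/5. Cover (x + 2), x=-2: C = 11/[(-2 - 2)(-2 + 3)] = -11/4.
Result: (11/20)/(x - 2) + (11/5)/(x + 3) - (11/4)/(x + 2)


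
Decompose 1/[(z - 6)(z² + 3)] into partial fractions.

Cover-up at z = 6: P = 1/(6² + 3) = 1/39. Then Q = -P = -1/39, R = -P·(0 + 6) = -2/13
Result: (1/39)/(z - 6) - ((1/39)z + 2/13)/(z² + 3)


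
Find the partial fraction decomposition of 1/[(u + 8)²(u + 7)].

Cover-up at u=-7: R = 1/(-7 + 8)² = 1. Cover-up at u=-8: Q = 1/(-8 + 7) = -1. Comparing u² coeff: P = -R = -1
Result: -1/(u + 8) - 1/(u + 8)² + 1/(u + 7)


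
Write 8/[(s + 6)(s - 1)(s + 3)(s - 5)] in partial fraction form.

Using Heaviside cover-up: (-8/231)/(s + 6) - (1/14)/(s - 1) + (1/12)/(s + 3) + (1/44)/(s - 5)


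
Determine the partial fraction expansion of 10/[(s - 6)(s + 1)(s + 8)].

Using cover-up method: A = 5/49, B = -10/49, C = 5/49
Result: (5/49)/(s - 6) - (10/49)/(s + 1) + (5/49)/(s + 8)


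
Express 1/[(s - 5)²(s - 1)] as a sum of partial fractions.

Cover-up at s=1: C = 1/(1 - 5)² = 1/16. Cover-up at s=5: B = 1/(5 - 1) = 1/4. Comparing s² coeff: A = -C = -1/16
Result: (-1/16)/(s - 5) + (1/4)/(s - 5)² + (1/16)/(s - 1)


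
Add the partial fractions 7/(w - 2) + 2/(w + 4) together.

Common denominator (w - 2)(w + 4). Numerator: 7(w + 4) + 2(w - 2) = (7w + 28) + (2w - 4) = 9w + 24
Result: (9w + 24)/[(w - 2)(w + 4)]
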